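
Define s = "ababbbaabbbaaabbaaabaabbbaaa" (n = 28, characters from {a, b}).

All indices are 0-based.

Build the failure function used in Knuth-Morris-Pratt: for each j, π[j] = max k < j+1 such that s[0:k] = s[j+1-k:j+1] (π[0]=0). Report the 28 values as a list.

π[0] = 0
j=1 s[j]='b': π[1]=0 (border '')
j=2 s[j]='a': π[2]=1 (border 'a')
j=3 s[j]='b': π[3]=2 (border 'ab')
j=4 s[j]='b': k: 2→0; π[4]=0 (border '')
j=5 s[j]='b': π[5]=0 (border '')
j=6 s[j]='a': π[6]=1 (border 'a')
j=7 s[j]='a': k: 1→0; π[7]=1 (border 'a')
j=8 s[j]='b': π[8]=2 (border 'ab')
j=9 s[j]='b': k: 2→0; π[9]=0 (border '')
j=10 s[j]='b': π[10]=0 (border '')
j=11 s[j]='a': π[11]=1 (border 'a')
j=12 s[j]='a': k: 1→0; π[12]=1 (border 'a')
j=13 s[j]='a': k: 1→0; π[13]=1 (border 'a')
j=14 s[j]='b': π[14]=2 (border 'ab')
j=15 s[j]='b': k: 2→0; π[15]=0 (border '')
j=16 s[j]='a': π[16]=1 (border 'a')
j=17 s[j]='a': k: 1→0; π[17]=1 (border 'a')
j=18 s[j]='a': k: 1→0; π[18]=1 (border 'a')
j=19 s[j]='b': π[19]=2 (border 'ab')
j=20 s[j]='a': π[20]=3 (border 'aba')
j=21 s[j]='a': k: 3→1→0; π[21]=1 (border 'a')
j=22 s[j]='b': π[22]=2 (border 'ab')
j=23 s[j]='b': k: 2→0; π[23]=0 (border '')
j=24 s[j]='b': π[24]=0 (border '')
j=25 s[j]='a': π[25]=1 (border 'a')
j=26 s[j]='a': k: 1→0; π[26]=1 (border 'a')
j=27 s[j]='a': k: 1→0; π[27]=1 (border 'a')

[0, 0, 1, 2, 0, 0, 1, 1, 2, 0, 0, 1, 1, 1, 2, 0, 1, 1, 1, 2, 3, 1, 2, 0, 0, 1, 1, 1]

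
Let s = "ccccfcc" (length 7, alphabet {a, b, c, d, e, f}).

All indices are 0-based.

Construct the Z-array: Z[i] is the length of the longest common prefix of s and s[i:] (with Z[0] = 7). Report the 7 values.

Z[0]=7
i=1: outside box; Z[1]=3 extend→box=[1,4)
i=2: min(r-i=2, Z[1]=3)=2; Z[2]=2
i=3: min(r-i=1, Z[2]=2)=1; Z[3]=1
i=4: outside box; Z[4]=0
i=5: outside box; Z[5]=2 extend→box=[5,7)
i=6: min(r-i=1, Z[1]=3)=1; Z[6]=1

[7, 3, 2, 1, 0, 2, 1]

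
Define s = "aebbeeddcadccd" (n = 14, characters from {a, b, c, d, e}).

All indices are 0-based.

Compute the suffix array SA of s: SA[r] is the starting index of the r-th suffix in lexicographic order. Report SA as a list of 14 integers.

[9, 0, 2, 3, 8, 11, 12, 13, 7, 10, 6, 1, 5, 4]

rank | idx | suffix
   0 |   9 | adccd
   1 |   0 | aebbeeddcadccd
   2 |   2 | bbeeddcadccd
   3 |   3 | beeddcadccd
   4 |   8 | cadccd
   5 |  11 | ccd
   6 |  12 | cd
   7 |  13 | d
   8 |   7 | dcadccd
   9 |  10 | dccd
  10 |   6 | ddcadccd
  11 |   1 | ebbeeddcadccd
  12 |   5 | eddcadccd
  13 |   4 | eeddcadccd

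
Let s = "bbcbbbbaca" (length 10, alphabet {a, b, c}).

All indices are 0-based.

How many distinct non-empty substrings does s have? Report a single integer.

sorted suffixes:
  #0 SA[0]=9  'a'
  #1 SA[1]=7  'aca'
  #2 SA[2]=6  'baca'
  #3 SA[3]=5  'bbaca'
  #4 SA[4]=4  'bbbaca'
  #5 SA[5]=3  'bbbbaca'
  #6 SA[6]=0  'bbcbbbbaca'
  #7 SA[7]=1  'bcbbbbaca'
  #8 SA[8]=8  'ca'
  #9 SA[9]=2  'cbbbbaca'

SA = [9, 7, 6, 5, 4, 3, 0, 1, 8, 2]
[i] adj suffixes → lcp
  [1] 9/7 → 1 ('a')
  [2] 7/6 → 0 ('')
  [3] 6/5 → 1 ('b')
  [4] 5/4 → 2 ('bb')
  [5] 4/3 → 3 ('bbb')
  [6] 3/0 → 2 ('bb')
  [7] 0/1 → 1 ('b')
  [8] 1/8 → 0 ('')
  [9] 8/2 → 1 ('c')

n(n+1)/2 = 10·11/2 = 55
Σ LCP = 0 + 1 + 0 + 1 + 2 + 3 + 2 + 1 + 0 + 1 = 11
distinct = 55 − 11 = 44

44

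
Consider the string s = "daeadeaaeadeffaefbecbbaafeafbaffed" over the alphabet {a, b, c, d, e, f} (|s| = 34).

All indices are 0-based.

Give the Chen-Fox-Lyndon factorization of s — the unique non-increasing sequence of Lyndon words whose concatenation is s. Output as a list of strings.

emit factor 1: 'd' (i=0, period=1)
emit factor 2: 'ae' (i=1, period=2)
emit factor 3: 'ade' (i=3, period=3)
emit factor 4: 'aaeadeffaefbecbbaafeafbaffed' (i=6, period=28)

["d", "ae", "ade", "aaeadeffaefbecbbaafeafbaffed"]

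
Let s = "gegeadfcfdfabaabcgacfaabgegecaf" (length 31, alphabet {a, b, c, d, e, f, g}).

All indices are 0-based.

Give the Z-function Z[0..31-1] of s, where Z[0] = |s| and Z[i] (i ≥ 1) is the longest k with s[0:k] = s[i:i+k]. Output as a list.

Z[0]=31
i=1: i≥r, start 0; Z[1]=0
i=2: i≥r, start 0; Z[2]=2 grow→box=[2,4)
i=3: min(r-i=1, Z[1]=0)=0; Z[3]=0
i=4: i≥r, start 0; Z[4]=0
i=5: i≥r, start 0; Z[5]=0
i=6: i≥r, start 0; Z[6]=0
i=7: i≥r, start 0; Z[7]=0
i=8: i≥r, start 0; Z[8]=0
i=9: i≥r, start 0; Z[9]=0
i=10: i≥r, start 0; Z[10]=0
i=11: i≥r, start 0; Z[11]=0
i=12: i≥r, start 0; Z[12]=0
i=13: i≥r, start 0; Z[13]=0
i=14: i≥r, start 0; Z[14]=0
i=15: i≥r, start 0; Z[15]=0
i=16: i≥r, start 0; Z[16]=0
i=17: i≥r, start 0; Z[17]=1 grow→box=[17,18)
i=18: i≥r, start 0; Z[18]=0
i=19: i≥r, start 0; Z[19]=0
i=20: i≥r, start 0; Z[20]=0
i=21: i≥r, start 0; Z[21]=0
i=22: i≥r, start 0; Z[22]=0
i=23: i≥r, start 0; Z[23]=0
i=24: i≥r, start 0; Z[24]=4 grow→box=[24,28)
i=25: min(r-i=3, Z[1]=0)=0; Z[25]=0
i=26: min(r-i=2, Z[2]=2)=2; Z[26]=2
i=27: min(r-i=1, Z[3]=0)=0; Z[27]=0
i=28: i≥r, start 0; Z[28]=0
i=29: i≥r, start 0; Z[29]=0
i=30: i≥r, start 0; Z[30]=0

[31, 0, 2, 0, 0, 0, 0, 0, 0, 0, 0, 0, 0, 0, 0, 0, 0, 1, 0, 0, 0, 0, 0, 0, 4, 0, 2, 0, 0, 0, 0]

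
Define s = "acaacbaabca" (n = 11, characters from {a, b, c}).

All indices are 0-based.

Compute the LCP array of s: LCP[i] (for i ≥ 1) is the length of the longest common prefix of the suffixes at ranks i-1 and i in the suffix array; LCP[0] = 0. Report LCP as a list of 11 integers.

rank | idx | suffix
   0 |  10 | a
   1 |   6 | aabca
   2 |   2 | aacbaabca
   3 |   7 | abca
   4 |   0 | acaacbaabca
   5 |   3 | acbaabca
   6 |   5 | baabca
   7 |   8 | bca
   8 |   9 | ca
   9 |   1 | caacbaabca
  10 |   4 | cbaabca

SA = [10, 6, 2, 7, 0, 3, 5, 8, 9, 1, 4]
i: (SA[i-1],SA[i]) lcp shared
  1: (10,6) 1 'a'
  2: (6,2) 2 'aa'
  3: (2,7) 1 'a'
  4: (7,0) 1 'a'
  5: (0,3) 2 'ac'
  6: (3,5) 0 ''
  7: (5,8) 1 'b'
  8: (8,9) 0 ''
  9: (9,1) 2 'ca'
  10: (1,4) 1 'c'

[0, 1, 2, 1, 1, 2, 0, 1, 0, 2, 1]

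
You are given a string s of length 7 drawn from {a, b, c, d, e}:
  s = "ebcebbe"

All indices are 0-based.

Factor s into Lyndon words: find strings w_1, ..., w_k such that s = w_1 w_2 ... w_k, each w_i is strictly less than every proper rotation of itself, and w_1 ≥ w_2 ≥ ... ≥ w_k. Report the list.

emit factor 1: 'e' (i=0, period=1)
emit factor 2: 'bce' (i=1, period=3)
emit factor 3: 'bbe' (i=4, period=3)

["e", "bce", "bbe"]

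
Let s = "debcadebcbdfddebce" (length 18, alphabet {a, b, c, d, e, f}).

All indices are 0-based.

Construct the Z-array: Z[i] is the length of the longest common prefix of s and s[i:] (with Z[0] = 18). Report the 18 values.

[18, 0, 0, 0, 0, 4, 0, 0, 0, 0, 1, 0, 1, 4, 0, 0, 0, 0]

Z[0]=18
i=1: fresh scan; Z[1]=0
i=2: fresh scan; Z[2]=0
i=3: fresh scan; Z[3]=0
i=4: fresh scan; Z[4]=0
i=5: fresh scan; Z[5]=4 scan→box=[5,9)
i=6: min(r-i=3, Z[1]=0)=0; Z[6]=0
i=7: min(r-i=2, Z[2]=0)=0; Z[7]=0
i=8: min(r-i=1, Z[3]=0)=0; Z[8]=0
i=9: fresh scan; Z[9]=0
i=10: fresh scan; Z[10]=1 scan→box=[10,11)
i=11: fresh scan; Z[11]=0
i=12: fresh scan; Z[12]=1 scan→box=[12,13)
i=13: fresh scan; Z[13]=4 scan→box=[13,17)
i=14: min(r-i=3, Z[1]=0)=0; Z[14]=0
i=15: min(r-i=2, Z[2]=0)=0; Z[15]=0
i=16: min(r-i=1, Z[3]=0)=0; Z[16]=0
i=17: fresh scan; Z[17]=0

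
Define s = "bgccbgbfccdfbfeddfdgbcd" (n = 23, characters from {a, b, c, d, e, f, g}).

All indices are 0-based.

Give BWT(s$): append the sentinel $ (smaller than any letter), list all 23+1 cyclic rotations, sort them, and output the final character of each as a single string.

dggfc$cgfbccecdffdbdbdbb

rank  rotation                  last
    0  $bgccbgbfccdfbfeddfdgbcd  d
    1  bcd$bgccbgbfccdfbfeddfdg  g
    2  bfccdfbfeddfdgbcd$bgccbg  g
    3  bfeddfdgbcd$bgccbgbfccdf  f
    4  bgbfccdfbfeddfdgbcd$bgcc  c
    5  bgccbgbfccdfbfeddfdgbcd$  $
    6  cbgbfccdfbfeddfdgbcd$bgc  c
    7  ccbgbfccdfbfeddfdgbcd$bg  g
    8  ccdfbfeddfdgbcd$bgccbgbf  f
    9  cd$bgccbgbfccdfbfeddfdgb  b
   10  cdfbfeddfdgbcd$bgccbgbfc  c
   11  d$bgccbgbfccdfbfeddfdgbc  c
   12  ddfdgbcd$bgccbgbfccdfbfe  e
   13  dfbfeddfdgbcd$bgccbgbfcc  c
   14  dfdgbcd$bgccbgbfccdfbfed  d
   15  dgbcd$bgccbgbfccdfbfeddf  f
   16  eddfdgbcd$bgccbgbfccdfbf  f
   17  fbfeddfdgbcd$bgccbgbfccd  d
   18  fccdfbfeddfdgbcd$bgccbgb  b
   19  fdgbcd$bgccbgbfccdfbfedd  d
   20  feddfdgbcd$bgccbgbfccdfb  b
   21  gbcd$bgccbgbfccdfbfeddfd  d
   22  gbfccdfbfeddfdgbcd$bgccb  b
   23  gccbgbfccdfbfeddfdgbcd$b  b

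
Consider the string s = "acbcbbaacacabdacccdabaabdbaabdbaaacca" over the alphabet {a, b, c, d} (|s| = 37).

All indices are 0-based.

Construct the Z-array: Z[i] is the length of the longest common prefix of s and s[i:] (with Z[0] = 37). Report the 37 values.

Z[0]=37
i=1: fresh scan; Z[1]=0
i=2: fresh scan; Z[2]=0
i=3: fresh scan; Z[3]=0
i=4: fresh scan; Z[4]=0
i=5: fresh scan; Z[5]=0
i=6: fresh scan; Z[6]=1 extend→box=[6,7)
i=7: fresh scan; Z[7]=2 extend→box=[7,9)
i=8: min(r-i=1, Z[1]=0)=0; Z[8]=0
i=9: fresh scan; Z[9]=2 extend→box=[9,11)
i=10: min(r-i=1, Z[1]=0)=0; Z[10]=0
i=11: fresh scan; Z[11]=1 extend→box=[11,12)
i=12: fresh scan; Z[12]=0
i=13: fresh scan; Z[13]=0
i=14: fresh scan; Z[14]=2 extend→box=[14,16)
i=15: min(r-i=1, Z[1]=0)=0; Z[15]=0
i=16: fresh scan; Z[16]=0
i=17: fresh scan; Z[17]=0
i=18: fresh scan; Z[18]=0
i=19: fresh scan; Z[19]=1 extend→box=[19,20)
i=20: fresh scan; Z[20]=0
i=21: fresh scan; Z[21]=1 extend→box=[21,22)
i=22: fresh scan; Z[22]=1 extend→box=[22,23)
i=23: fresh scan; Z[23]=0
i=24: fresh scan; Z[24]=0
i=25: fresh scan; Z[25]=0
i=26: fresh scan; Z[26]=1 extend→box=[26,27)
i=27: fresh scan; Z[27]=1 extend→box=[27,28)
i=28: fresh scan; Z[28]=0
i=29: fresh scan; Z[29]=0
i=30: fresh scan; Z[30]=0
i=31: fresh scan; Z[31]=1 extend→box=[31,32)
i=32: fresh scan; Z[32]=1 extend→box=[32,33)
i=33: fresh scan; Z[33]=2 extend→box=[33,35)
i=34: min(r-i=1, Z[1]=0)=0; Z[34]=0
i=35: fresh scan; Z[35]=0
i=36: fresh scan; Z[36]=1 extend→box=[36,37)

[37, 0, 0, 0, 0, 0, 1, 2, 0, 2, 0, 1, 0, 0, 2, 0, 0, 0, 0, 1, 0, 1, 1, 0, 0, 0, 1, 1, 0, 0, 0, 1, 1, 2, 0, 0, 1]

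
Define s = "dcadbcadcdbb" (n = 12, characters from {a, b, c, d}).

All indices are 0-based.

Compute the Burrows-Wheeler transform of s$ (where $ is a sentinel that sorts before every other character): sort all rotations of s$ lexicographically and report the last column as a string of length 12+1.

rank  rotation       last
    0  $dcadbcadcdbb  b
    1  adbcadcdbb$dc  c
    2  adcdbb$dcadbc  c
    3  b$dcadbcadcdb  b
    4  bb$dcadbcadcd  d
    5  bcadcdbb$dcad  d
    6  cadbcadcdbb$d  d
    7  cadcdbb$dcadb  b
    8  cdbb$dcadbcad  d
    9  dbb$dcadbcadc  c
   10  dbcadcdbb$dca  a
   11  dcadbcadcdbb$  $
   12  dcdbb$dcadbca  a

bccbdddbdca$a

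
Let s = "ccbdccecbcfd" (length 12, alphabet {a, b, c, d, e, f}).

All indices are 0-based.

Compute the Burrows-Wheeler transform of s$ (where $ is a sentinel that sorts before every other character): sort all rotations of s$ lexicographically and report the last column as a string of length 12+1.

dccec$dcbfbcc

rank  rotation       last
    0  $ccbdccecbcfd  d
    1  bcfd$ccbdccec  c
    2  bdccecbcfd$cc  c
    3  cbcfd$ccbdcce  e
    4  cbdccecbcfd$c  c
    5  ccbdccecbcfd$  $
    6  ccecbcfd$ccbd  d
    7  cecbcfd$ccbdc  c
    8  cfd$ccbdccecb  b
    9  d$ccbdccecbcf  f
   10  dccecbcfd$ccb  b
   11  ecbcfd$ccbdcc  c
   12  fd$ccbdccecbc  c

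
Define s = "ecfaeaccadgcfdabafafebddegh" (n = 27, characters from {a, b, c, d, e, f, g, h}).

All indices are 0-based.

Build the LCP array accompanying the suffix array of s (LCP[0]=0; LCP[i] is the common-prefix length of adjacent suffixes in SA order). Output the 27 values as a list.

[0, 1, 1, 1, 1, 2, 0, 1, 0, 1, 1, 2, 0, 1, 1, 1, 0, 1, 1, 1, 0, 2, 1, 1, 0, 1, 0]

rank | idx | suffix
   0 |  14 | abafafebddegh
   1 |   5 | accadgcfdabafafebddegh
   2 |   8 | adgcfdabafafebddegh
   3 |   3 | aeaccadgcfdabafafebddegh
   4 |  16 | afafebddegh
   5 |  18 | afebddegh
   6 |  15 | bafafebddegh
   7 |  21 | bddegh
   8 |   7 | cadgcfdabafafebddegh
   9 |   6 | ccadgcfdabafafebddegh
  10 |   1 | cfaeaccadgcfdabafafebddegh
  11 |  11 | cfdabafafebddegh
  12 |  13 | dabafafebddegh
  13 |  22 | ddegh
  14 |  23 | degh
  15 |   9 | dgcfdabafafebddegh
  16 |   4 | eaccadgcfdabafafebddegh
  17 |  20 | ebddegh
  18 |   0 | ecfaeaccadgcfdabafafebddegh
  19 |  24 | egh
  20 |   2 | faeaccadgcfdabafafebddegh
  21 |  17 | fafebddegh
  22 |  12 | fdabafafebddegh
  23 |  19 | febddegh
  24 |  10 | gcfdabafafebddegh
  25 |  25 | gh
  26 |  26 | h

SA = [14, 5, 8, 3, 16, 18, 15, 21, 7, 6, 1, 11, 13, 22, 23, 9, 4, 20, 0, 24, 2, 17, 12, 19, 10, 25, 26]
i: (SA[i-1],SA[i]) lcp shared
  1: (14,5) 1 'a'
  2: (5,8) 1 'a'
  3: (8,3) 1 'a'
  4: (3,16) 1 'a'
  5: (16,18) 2 'af'
  6: (18,15) 0 ''
  7: (15,21) 1 'b'
  8: (21,7) 0 ''
  9: (7,6) 1 'c'
  10: (6,1) 1 'c'
  11: (1,11) 2 'cf'
  12: (11,13) 0 ''
  13: (13,22) 1 'd'
  14: (22,23) 1 'd'
  15: (23,9) 1 'd'
  16: (9,4) 0 ''
  17: (4,20) 1 'e'
  18: (20,0) 1 'e'
  19: (0,24) 1 'e'
  20: (24,2) 0 ''
  21: (2,17) 2 'fa'
  22: (17,12) 1 'f'
  23: (12,19) 1 'f'
  24: (19,10) 0 ''
  25: (10,25) 1 'g'
  26: (25,26) 0 ''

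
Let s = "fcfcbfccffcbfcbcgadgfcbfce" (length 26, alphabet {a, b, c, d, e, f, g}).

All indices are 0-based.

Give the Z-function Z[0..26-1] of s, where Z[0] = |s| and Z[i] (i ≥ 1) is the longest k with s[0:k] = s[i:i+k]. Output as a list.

Z[0]=26
i=1: i≥r, start 0; Z[1]=0
i=2: i≥r, start 0; Z[2]=2 scan→box=[2,4)
i=3: min(r-i=1, Z[1]=0)=0; Z[3]=0
i=4: i≥r, start 0; Z[4]=0
i=5: i≥r, start 0; Z[5]=2 scan→box=[5,7)
i=6: min(r-i=1, Z[1]=0)=0; Z[6]=0
i=7: i≥r, start 0; Z[7]=0
i=8: i≥r, start 0; Z[8]=1 scan→box=[8,9)
i=9: i≥r, start 0; Z[9]=2 scan→box=[9,11)
i=10: min(r-i=1, Z[1]=0)=0; Z[10]=0
i=11: i≥r, start 0; Z[11]=0
i=12: i≥r, start 0; Z[12]=2 scan→box=[12,14)
i=13: min(r-i=1, Z[1]=0)=0; Z[13]=0
i=14: i≥r, start 0; Z[14]=0
i=15: i≥r, start 0; Z[15]=0
i=16: i≥r, start 0; Z[16]=0
i=17: i≥r, start 0; Z[17]=0
i=18: i≥r, start 0; Z[18]=0
i=19: i≥r, start 0; Z[19]=0
i=20: i≥r, start 0; Z[20]=2 scan→box=[20,22)
i=21: min(r-i=1, Z[1]=0)=0; Z[21]=0
i=22: i≥r, start 0; Z[22]=0
i=23: i≥r, start 0; Z[23]=2 scan→box=[23,25)
i=24: min(r-i=1, Z[1]=0)=0; Z[24]=0
i=25: i≥r, start 0; Z[25]=0

[26, 0, 2, 0, 0, 2, 0, 0, 1, 2, 0, 0, 2, 0, 0, 0, 0, 0, 0, 0, 2, 0, 0, 2, 0, 0]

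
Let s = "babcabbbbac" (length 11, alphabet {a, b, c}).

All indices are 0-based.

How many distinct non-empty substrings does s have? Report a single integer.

53

rank→(start, suffix):
  0 → (4, 'abbbbac')
  1 → (1, 'abcabbbbac')
  2 → (9, 'ac')
  3 → (0, 'babcabbbbac')
  4 → (8, 'bac')
  5 → (7, 'bbac')
  6 → (6, 'bbbac')
  7 → (5, 'bbbbac')
  8 → (2, 'bcabbbbac')
  9 → (10, 'c')
  10 → (3, 'cabbbbac')

SA = [4, 1, 9, 0, 8, 7, 6, 5, 2, 10, 3]
rank  pair      lcp
   1  s[4:],s[1:]  2  'ab'
   2  s[1:],s[9:]  1  'a'
   3  s[9:],s[0:]  0  ''
   4  s[0:],s[8:]  2  'ba'
   5  s[8:],s[7:]  1  'b'
   6  s[7:],s[6:]  2  'bb'
   7  s[6:],s[5:]  3  'bbb'
   8  s[5:],s[2:]  1  'b'
   9  s[2:],s[10:]  0  ''
  10  s[10:],s[3:]  1  'c'

n(n+1)/2 = 11·12/2 = 66
Σ LCP = 0 + 2 + 1 + 0 + 2 + 1 + 2 + 3 + 1 + 0 + 1 = 13
distinct = 66 − 13 = 53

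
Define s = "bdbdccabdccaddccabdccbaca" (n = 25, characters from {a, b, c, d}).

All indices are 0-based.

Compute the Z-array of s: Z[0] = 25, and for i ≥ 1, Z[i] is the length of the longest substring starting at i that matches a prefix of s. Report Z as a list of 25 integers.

Z[0]=25
i=1: fresh scan; Z[1]=0
i=2: fresh scan; Z[2]=2 scan→box=[2,4)
i=3: min(r-i=1, Z[1]=0)=0; Z[3]=0
i=4: fresh scan; Z[4]=0
i=5: fresh scan; Z[5]=0
i=6: fresh scan; Z[6]=0
i=7: fresh scan; Z[7]=2 scan→box=[7,9)
i=8: min(r-i=1, Z[1]=0)=0; Z[8]=0
i=9: fresh scan; Z[9]=0
i=10: fresh scan; Z[10]=0
i=11: fresh scan; Z[11]=0
i=12: fresh scan; Z[12]=0
i=13: fresh scan; Z[13]=0
i=14: fresh scan; Z[14]=0
i=15: fresh scan; Z[15]=0
i=16: fresh scan; Z[16]=0
i=17: fresh scan; Z[17]=2 scan→box=[17,19)
i=18: min(r-i=1, Z[1]=0)=0; Z[18]=0
i=19: fresh scan; Z[19]=0
i=20: fresh scan; Z[20]=0
i=21: fresh scan; Z[21]=1 scan→box=[21,22)
i=22: fresh scan; Z[22]=0
i=23: fresh scan; Z[23]=0
i=24: fresh scan; Z[24]=0

[25, 0, 2, 0, 0, 0, 0, 2, 0, 0, 0, 0, 0, 0, 0, 0, 0, 2, 0, 0, 0, 1, 0, 0, 0]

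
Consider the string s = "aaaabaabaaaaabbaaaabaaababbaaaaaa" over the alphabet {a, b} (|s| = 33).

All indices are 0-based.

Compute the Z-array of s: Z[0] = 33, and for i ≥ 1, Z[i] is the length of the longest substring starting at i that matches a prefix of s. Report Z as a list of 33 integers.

[33, 3, 2, 1, 0, 2, 1, 0, 4, 5, 3, 2, 1, 0, 0, 7, 3, 2, 1, 0, 3, 2, 1, 0, 1, 0, 0, 4, 4, 4, 3, 2, 1]

Z[0]=33
i=1: i≥r, start 0; Z[1]=3 grow→box=[1,4)
i=2: min(r-i=2, Z[1]=3)=2; Z[2]=2
i=3: min(r-i=1, Z[2]=2)=1; Z[3]=1
i=4: i≥r, start 0; Z[4]=0
i=5: i≥r, start 0; Z[5]=2 grow→box=[5,7)
i=6: min(r-i=1, Z[1]=3)=1; Z[6]=1
i=7: i≥r, start 0; Z[7]=0
i=8: i≥r, start 0; Z[8]=4 grow→box=[8,12)
i=9: min(r-i=3, Z[1]=3)=3; Z[9]=5 grow→box=[9,14)
i=10: min(r-i=4, Z[1]=3)=3; Z[10]=3
i=11: min(r-i=3, Z[2]=2)=2; Z[11]=2
i=12: min(r-i=2, Z[3]=1)=1; Z[12]=1
i=13: min(r-i=1, Z[4]=0)=0; Z[13]=0
i=14: i≥r, start 0; Z[14]=0
i=15: i≥r, start 0; Z[15]=7 grow→box=[15,22)
i=16: min(r-i=6, Z[1]=3)=3; Z[16]=3
i=17: min(r-i=5, Z[2]=2)=2; Z[17]=2
i=18: min(r-i=4, Z[3]=1)=1; Z[18]=1
i=19: min(r-i=3, Z[4]=0)=0; Z[19]=0
i=20: min(r-i=2, Z[5]=2)=2; Z[20]=3 grow→box=[20,23)
i=21: min(r-i=2, Z[1]=3)=2; Z[21]=2
i=22: min(r-i=1, Z[2]=2)=1; Z[22]=1
i=23: i≥r, start 0; Z[23]=0
i=24: i≥r, start 0; Z[24]=1 grow→box=[24,25)
i=25: i≥r, start 0; Z[25]=0
i=26: i≥r, start 0; Z[26]=0
i=27: i≥r, start 0; Z[27]=4 grow→box=[27,31)
i=28: min(r-i=3, Z[1]=3)=3; Z[28]=4 grow→box=[28,32)
i=29: min(r-i=3, Z[1]=3)=3; Z[29]=4 grow→box=[29,33)
i=30: min(r-i=3, Z[1]=3)=3; Z[30]=3
i=31: min(r-i=2, Z[2]=2)=2; Z[31]=2
i=32: min(r-i=1, Z[3]=1)=1; Z[32]=1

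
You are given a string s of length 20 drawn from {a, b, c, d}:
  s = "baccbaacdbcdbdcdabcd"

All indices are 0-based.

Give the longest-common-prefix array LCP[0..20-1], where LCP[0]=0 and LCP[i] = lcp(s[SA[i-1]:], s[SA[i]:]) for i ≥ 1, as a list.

rank→(start, suffix):
  0 → (5, 'aacdbcdbdcdabcd')
  1 → (16, 'abcd')
  2 → (1, 'accbaacdbcdbdcdabcd')
  3 → (6, 'acdbcdbdcdabcd')
  4 → (4, 'baacdbcdbdcdabcd')
  5 → (0, 'baccbaacdbcdbdcdabcd')
  6 → (17, 'bcd')
  7 → (9, 'bcdbdcdabcd')
  8 → (12, 'bdcdabcd')
  9 → (3, 'cbaacdbcdbdcdabcd')
  10 → (2, 'ccbaacdbcdbdcdabcd')
  11 → (18, 'cd')
  12 → (14, 'cdabcd')
  13 → (7, 'cdbcdbdcdabcd')
  14 → (10, 'cdbdcdabcd')
  15 → (19, 'd')
  16 → (15, 'dabcd')
  17 → (8, 'dbcdbdcdabcd')
  18 → (11, 'dbdcdabcd')
  19 → (13, 'dcdabcd')

SA = [5, 16, 1, 6, 4, 0, 17, 9, 12, 3, 2, 18, 14, 7, 10, 19, 15, 8, 11, 13]
rank  pair      lcp
   1  s[5:],s[16:]  1  'a'
   2  s[16:],s[1:]  1  'a'
   3  s[1:],s[6:]  2  'ac'
   4  s[6:],s[4:]  0  ''
   5  s[4:],s[0:]  2  'ba'
   6  s[0:],s[17:]  1  'b'
   7  s[17:],s[9:]  3  'bcd'
   8  s[9:],s[12:]  1  'b'
   9  s[12:],s[3:]  0  ''
  10  s[3:],s[2:]  1  'c'
  11  s[2:],s[18:]  1  'c'
  12  s[18:],s[14:]  2  'cd'
  13  s[14:],s[7:]  2  'cd'
  14  s[7:],s[10:]  3  'cdb'
  15  s[10:],s[19:]  0  ''
  16  s[19:],s[15:]  1  'd'
  17  s[15:],s[8:]  1  'd'
  18  s[8:],s[11:]  2  'db'
  19  s[11:],s[13:]  1  'd'

[0, 1, 1, 2, 0, 2, 1, 3, 1, 0, 1, 1, 2, 2, 3, 0, 1, 1, 2, 1]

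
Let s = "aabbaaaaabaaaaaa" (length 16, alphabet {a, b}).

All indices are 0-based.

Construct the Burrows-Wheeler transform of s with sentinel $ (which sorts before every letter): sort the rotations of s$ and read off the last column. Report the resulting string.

aaaaaabbaaa$aaaba

rank  rotation           last
    0  $aabbaaaaabaaaaaa  a
    1  a$aabbaaaaabaaaaa  a
    2  aa$aabbaaaaabaaaa  a
    3  aaa$aabbaaaaabaaa  a
    4  aaaa$aabbaaaaabaa  a
    5  aaaaa$aabbaaaaaba  a
    6  aaaaaa$aabbaaaaab  b
    7  aaaaabaaaaaa$aabb  b
    8  aaaabaaaaaa$aabba  a
    9  aaabaaaaaa$aabbaa  a
   10  aabaaaaaa$aabbaaa  a
   11  aabbaaaaabaaaaaa$  $
   12  abaaaaaa$aabbaaaa  a
   13  abbaaaaabaaaaaa$a  a
   14  baaaaaa$aabbaaaaa  a
   15  baaaaabaaaaaa$aab  b
   16  bbaaaaabaaaaaa$aa  a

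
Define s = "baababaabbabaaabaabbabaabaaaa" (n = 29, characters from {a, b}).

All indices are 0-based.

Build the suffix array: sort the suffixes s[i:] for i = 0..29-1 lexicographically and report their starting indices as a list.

sorted suffixes:
  #0 SA[0]=28  'a'
  #1 SA[1]=27  'aa'
  #2 SA[2]=26  'aaa'
  #3 SA[3]=25  'aaaa'
  #4 SA[4]=12  'aaabaabbabaabaaaa'
  #5 SA[5]=22  'aabaaaa'
  #6 SA[6]=13  'aabaabbabaabaaaa'
  #7 SA[7]=1  'aababaabbabaaabaabbabaabaaaa'
  #8 SA[8]=6  'aabbabaaabaabbabaabaaaa'
  #9 SA[9]=16  'aabbabaabaaaa'
  #10 SA[10]=23  'abaaaa'
  #11 SA[11]=10  'abaaabaabbabaabaaaa'
  #12 SA[12]=20  'abaabaaaa'
  #13 SA[13]=4  'abaabbabaaabaabbabaabaaaa'
  #14 SA[14]=14  'abaabbabaabaaaa'
  #15 SA[15]=2  'ababaabbabaaabaabbabaabaaaa'
  #16 SA[16]=7  'abbabaaabaabbabaabaaaa'
  #17 SA[17]=17  'abbabaabaaaa'
  #18 SA[18]=24  'baaaa'
  #19 SA[19]=11  'baaabaabbabaabaaaa'
  #20 SA[20]=21  'baabaaaa'
  #21 SA[21]=0  'baababaabbabaaabaabbabaabaaaa'
  #22 SA[22]=5  'baabbabaaabaabbabaabaaaa'
  #23 SA[23]=15  'baabbabaabaaaa'
  #24 SA[24]=9  'babaaabaabbabaabaaaa'
  #25 SA[25]=19  'babaabaaaa'
  #26 SA[26]=3  'babaabbabaaabaabbabaabaaaa'
  #27 SA[27]=8  'bbabaaabaabbabaabaaaa'
  #28 SA[28]=18  'bbabaabaaaa'

[28, 27, 26, 25, 12, 22, 13, 1, 6, 16, 23, 10, 20, 4, 14, 2, 7, 17, 24, 11, 21, 0, 5, 15, 9, 19, 3, 8, 18]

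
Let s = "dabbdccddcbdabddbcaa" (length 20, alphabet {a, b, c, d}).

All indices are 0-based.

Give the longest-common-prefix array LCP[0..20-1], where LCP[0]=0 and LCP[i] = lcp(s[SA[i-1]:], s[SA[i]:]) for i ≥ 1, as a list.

[0, 1, 1, 2, 0, 1, 1, 2, 2, 0, 1, 1, 1, 0, 3, 1, 1, 2, 1, 2]

rank→(start, suffix):
  0 → (19, 'a')
  1 → (18, 'aa')
  2 → (1, 'abbdccddcbdabddbcaa')
  3 → (12, 'abddbcaa')
  4 → (2, 'bbdccddcbdabddbcaa')
  5 → (16, 'bcaa')
  6 → (10, 'bdabddbcaa')
  7 → (3, 'bdccddcbdabddbcaa')
  8 → (13, 'bddbcaa')
  9 → (17, 'caa')
  10 → (9, 'cbdabddbcaa')
  11 → (5, 'ccddcbdabddbcaa')
  12 → (6, 'cddcbdabddbcaa')
  13 → (0, 'dabbdccddcbdabddbcaa')
  14 → (11, 'dabddbcaa')
  15 → (15, 'dbcaa')
  16 → (8, 'dcbdabddbcaa')
  17 → (4, 'dccddcbdabddbcaa')
  18 → (14, 'ddbcaa')
  19 → (7, 'ddcbdabddbcaa')

SA = [19, 18, 1, 12, 2, 16, 10, 3, 13, 17, 9, 5, 6, 0, 11, 15, 8, 4, 14, 7]
i: (SA[i-1],SA[i]) lcp shared
  1: (19,18) 1 'a'
  2: (18,1) 1 'a'
  3: (1,12) 2 'ab'
  4: (12,2) 0 ''
  5: (2,16) 1 'b'
  6: (16,10) 1 'b'
  7: (10,3) 2 'bd'
  8: (3,13) 2 'bd'
  9: (13,17) 0 ''
  10: (17,9) 1 'c'
  11: (9,5) 1 'c'
  12: (5,6) 1 'c'
  13: (6,0) 0 ''
  14: (0,11) 3 'dab'
  15: (11,15) 1 'd'
  16: (15,8) 1 'd'
  17: (8,4) 2 'dc'
  18: (4,14) 1 'd'
  19: (14,7) 2 'dd'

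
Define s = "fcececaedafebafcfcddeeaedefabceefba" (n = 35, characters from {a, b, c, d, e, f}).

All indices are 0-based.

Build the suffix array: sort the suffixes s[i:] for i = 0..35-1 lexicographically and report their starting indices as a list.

rank | idx | suffix
   0 |  34 | a
   1 |  27 | abceefba
   2 |   6 | aedafebafcfcddeeaedefabceefba
   3 |  22 | aedefabceefba
   4 |  13 | afcfcddeeaedefabceefba
   5 |   9 | afebafcfcddeeaedefabceefba
   6 |  33 | ba
   7 |  12 | bafcfcddeeaedefabceefba
   8 |  28 | bceefba
   9 |   5 | caedafebafcfcddeeaedefabceefba
  10 |  17 | cddeeaedefabceefba
  11 |   3 | cecaedafebafcfcddeeaedefabceefba
  12 |   1 | cececaedafebafcfcddeeaedefabceefba
  13 |  29 | ceefba
  14 |  15 | cfcddeeaedefabceefba
  15 |   8 | dafebafcfcddeeaedefabceefba
  16 |  18 | ddeeaedefabceefba
  17 |  19 | deeaedefabceefba
  18 |  24 | defabceefba
  19 |  21 | eaedefabceefba
  20 |  11 | ebafcfcddeeaedefabceefba
  21 |   4 | ecaedafebafcfcddeeaedefabceefba
  22 |   2 | ececaedafebafcfcddeeaedefabceefba
  23 |   7 | edafebafcfcddeeaedefabceefba
  24 |  23 | edefabceefba
  25 |  20 | eeaedefabceefba
  26 |  30 | eefba
  27 |  25 | efabceefba
  28 |  31 | efba
  29 |  26 | fabceefba
  30 |  32 | fba
  31 |  16 | fcddeeaedefabceefba
  32 |   0 | fcececaedafebafcfcddeeaedefabceefba
  33 |  14 | fcfcddeeaedefabceefba
  34 |  10 | febafcfcddeeaedefabceefba

[34, 27, 6, 22, 13, 9, 33, 12, 28, 5, 17, 3, 1, 29, 15, 8, 18, 19, 24, 21, 11, 4, 2, 7, 23, 20, 30, 25, 31, 26, 32, 16, 0, 14, 10]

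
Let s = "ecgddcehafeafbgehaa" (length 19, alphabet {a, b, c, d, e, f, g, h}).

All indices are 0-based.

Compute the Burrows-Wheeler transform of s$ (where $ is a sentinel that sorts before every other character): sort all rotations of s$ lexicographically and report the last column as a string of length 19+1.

aahehfdedgf$gcaacbee

rank  rotation              last
    0  $ecgddcehafeafbgehaa  a
    1  a$ecgddcehafeafbgeha  a
    2  aa$ecgddcehafeafbgeh  h
    3  afbgehaa$ecgddcehafe  e
    4  afeafbgehaa$ecgddceh  h
    5  bgehaa$ecgddcehafeaf  f
    6  cehafeafbgehaa$ecgdd  d
    7  cgddcehafeafbgehaa$e  e
    8  dcehafeafbgehaa$ecgd  d
    9  ddcehafeafbgehaa$ecg  g
   10  eafbgehaa$ecgddcehaf  f
   11  ecgddcehafeafbgehaa$  $
   12  ehaa$ecgddcehafeafbg  g
   13  ehafeafbgehaa$ecgddc  c
   14  fbgehaa$ecgddcehafea  a
   15  feafbgehaa$ecgddceha  a
   16  gddcehafeafbgehaa$ec  c
   17  gehaa$ecgddcehafeafb  b
   18  haa$ecgddcehafeafbge  e
   19  hafeafbgehaa$ecgddce  e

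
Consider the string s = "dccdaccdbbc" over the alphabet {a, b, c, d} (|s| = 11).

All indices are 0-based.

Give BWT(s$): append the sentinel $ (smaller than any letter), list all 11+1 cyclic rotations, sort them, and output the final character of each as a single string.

rank  rotation      last
    0  $dccdaccdbbc  c
    1  accdbbc$dccd  d
    2  bbc$dccdaccd  d
    3  bc$dccdaccdb  b
    4  c$dccdaccdbb  b
    5  ccdaccdbbc$d  d
    6  ccdbbc$dccda  a
    7  cdaccdbbc$dc  c
    8  cdbbc$dccdac  c
    9  daccdbbc$dcc  c
   10  dbbc$dccdacc  c
   11  dccdaccdbbc$  $

cddbbdacccc$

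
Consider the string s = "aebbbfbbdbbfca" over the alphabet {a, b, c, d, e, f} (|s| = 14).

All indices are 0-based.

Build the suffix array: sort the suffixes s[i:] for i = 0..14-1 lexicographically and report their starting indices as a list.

rank | idx | suffix
   0 |  13 | a
   1 |   0 | aebbbfbbdbbfca
   2 |   2 | bbbfbbdbbfca
   3 |   6 | bbdbbfca
   4 |   3 | bbfbbdbbfca
   5 |   9 | bbfca
   6 |   7 | bdbbfca
   7 |   4 | bfbbdbbfca
   8 |  10 | bfca
   9 |  12 | ca
  10 |   8 | dbbfca
  11 |   1 | ebbbfbbdbbfca
  12 |   5 | fbbdbbfca
  13 |  11 | fca

[13, 0, 2, 6, 3, 9, 7, 4, 10, 12, 8, 1, 5, 11]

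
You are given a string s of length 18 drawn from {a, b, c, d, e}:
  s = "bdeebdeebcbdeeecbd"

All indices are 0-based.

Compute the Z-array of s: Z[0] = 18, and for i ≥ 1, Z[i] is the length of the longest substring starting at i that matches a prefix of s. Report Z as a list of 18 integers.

Z[0]=18
i=1: outside box; Z[1]=0
i=2: outside box; Z[2]=0
i=3: outside box; Z[3]=0
i=4: outside box; Z[4]=5 scan→box=[4,9)
i=5: min(r-i=4, Z[1]=0)=0; Z[5]=0
i=6: min(r-i=3, Z[2]=0)=0; Z[6]=0
i=7: min(r-i=2, Z[3]=0)=0; Z[7]=0
i=8: min(r-i=1, Z[4]=5)=1; Z[8]=1
i=9: outside box; Z[9]=0
i=10: outside box; Z[10]=4 scan→box=[10,14)
i=11: min(r-i=3, Z[1]=0)=0; Z[11]=0
i=12: min(r-i=2, Z[2]=0)=0; Z[12]=0
i=13: min(r-i=1, Z[3]=0)=0; Z[13]=0
i=14: outside box; Z[14]=0
i=15: outside box; Z[15]=0
i=16: outside box; Z[16]=2 scan→box=[16,18)
i=17: min(r-i=1, Z[1]=0)=0; Z[17]=0

[18, 0, 0, 0, 5, 0, 0, 0, 1, 0, 4, 0, 0, 0, 0, 0, 2, 0]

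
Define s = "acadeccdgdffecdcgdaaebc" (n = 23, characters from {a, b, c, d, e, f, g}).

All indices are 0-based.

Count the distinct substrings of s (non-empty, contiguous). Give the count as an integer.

257

rank | idx | suffix
   0 |  18 | aaebc
   1 |   0 | acadeccdgdffecdcgdaaebc
   2 |   2 | adeccdgdffecdcgdaaebc
   3 |  19 | aebc
   4 |  21 | bc
   5 |  22 | c
   6 |   1 | cadeccdgdffecdcgdaaebc
   7 |   5 | ccdgdffecdcgdaaebc
   8 |  13 | cdcgdaaebc
   9 |   6 | cdgdffecdcgdaaebc
  10 |  15 | cgdaaebc
  11 |  17 | daaebc
  12 |  14 | dcgdaaebc
  13 |   3 | deccdgdffecdcgdaaebc
  14 |   9 | dffecdcgdaaebc
  15 |   7 | dgdffecdcgdaaebc
  16 |  20 | ebc
  17 |   4 | eccdgdffecdcgdaaebc
  18 |  12 | ecdcgdaaebc
  19 |  11 | fecdcgdaaebc
  20 |  10 | ffecdcgdaaebc
  21 |  16 | gdaaebc
  22 |   8 | gdffecdcgdaaebc

SA = [18, 0, 2, 19, 21, 22, 1, 5, 13, 6, 15, 17, 14, 3, 9, 7, 20, 4, 12, 11, 10, 16, 8]
i: (SA[i-1],SA[i]) lcp shared
  1: (18,0) 1 'a'
  2: (0,2) 1 'a'
  3: (2,19) 1 'a'
  4: (19,21) 0 ''
  5: (21,22) 0 ''
  6: (22,1) 1 'c'
  7: (1,5) 1 'c'
  8: (5,13) 1 'c'
  9: (13,6) 2 'cd'
  10: (6,15) 1 'c'
  11: (15,17) 0 ''
  12: (17,14) 1 'd'
  13: (14,3) 1 'd'
  14: (3,9) 1 'd'
  15: (9,7) 1 'd'
  16: (7,20) 0 ''
  17: (20,4) 1 'e'
  18: (4,12) 2 'ec'
  19: (12,11) 0 ''
  20: (11,10) 1 'f'
  21: (10,16) 0 ''
  22: (16,8) 2 'gd'

n(n+1)/2 = 23·24/2 = 276
Σ LCP = 0 + 1 + 1 + 1 + 0 + 0 + 1 + 1 + 1 + 2 + 1 + 0 + 1 + 1 + 1 + 1 + 0 + 1 + 2 + 0 + 1 + 0 + 2 = 19
distinct = 276 − 19 = 257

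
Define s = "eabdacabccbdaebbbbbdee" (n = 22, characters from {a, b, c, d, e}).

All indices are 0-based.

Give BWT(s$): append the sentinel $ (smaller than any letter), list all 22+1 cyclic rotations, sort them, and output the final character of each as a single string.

eceddebbbaacbacbbbbe$ad

rank  rotation                 last
    0  $eabdacabccbdaebbbbbdee  e
    1  abccbdaebbbbbdee$eabdac  c
    2  abdacabccbdaebbbbbdee$e  e
    3  acabccbdaebbbbbdee$eabd  d
    4  aebbbbbdee$eabdacabccbd  d
    5  bbbbbdee$eabdacabccbdae  e
    6  bbbbdee$eabdacabccbdaeb  b
    7  bbbdee$eabdacabccbdaebb  b
    8  bbdee$eabdacabccbdaebbb  b
    9  bccbdaebbbbbdee$eabdaca  a
   10  bdacabccbdaebbbbbdee$ea  a
   11  bdaebbbbbdee$eabdacabcc  c
   12  bdee$eabdacabccbdaebbbb  b
   13  cabccbdaebbbbbdee$eabda  a
   14  cbdaebbbbbdee$eabdacabc  c
   15  ccbdaebbbbbdee$eabdacab  b
   16  dacabccbdaebbbbbdee$eab  b
   17  daebbbbbdee$eabdacabccb  b
   18  dee$eabdacabccbdaebbbbb  b
   19  e$eabdacabccbdaebbbbbde  e
   20  eabdacabccbdaebbbbbdee$  $
   21  ebbbbbdee$eabdacabccbda  a
   22  ee$eabdacabccbdaebbbbbd  d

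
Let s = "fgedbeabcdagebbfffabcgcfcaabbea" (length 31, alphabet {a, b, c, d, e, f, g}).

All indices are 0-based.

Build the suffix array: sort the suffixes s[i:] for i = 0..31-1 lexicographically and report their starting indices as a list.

[30, 25, 26, 6, 18, 10, 27, 13, 7, 19, 28, 4, 14, 24, 8, 22, 20, 9, 3, 29, 5, 12, 2, 17, 23, 16, 15, 0, 21, 11, 1]

rank→(start, suffix):
  0 → (30, 'a')
  1 → (25, 'aabbea')
  2 → (26, 'abbea')
  3 → (6, 'abcdagebbfffabcgcfcaabbea')
  4 → (18, 'abcgcfcaabbea')
  5 → (10, 'agebbfffabcgcfcaabbea')
  6 → (27, 'bbea')
  7 → (13, 'bbfffabcgcfcaabbea')
  8 → (7, 'bcdagebbfffabcgcfcaabbea')
  9 → (19, 'bcgcfcaabbea')
  10 → (28, 'bea')
  11 → (4, 'beabcdagebbfffabcgcfcaabbea')
  12 → (14, 'bfffabcgcfcaabbea')
  13 → (24, 'caabbea')
  14 → (8, 'cdagebbfffabcgcfcaabbea')
  15 → (22, 'cfcaabbea')
  16 → (20, 'cgcfcaabbea')
  17 → (9, 'dagebbfffabcgcfcaabbea')
  18 → (3, 'dbeabcdagebbfffabcgcfcaabbea')
  19 → (29, 'ea')
  20 → (5, 'eabcdagebbfffabcgcfcaabbea')
  21 → (12, 'ebbfffabcgcfcaabbea')
  22 → (2, 'edbeabcdagebbfffabcgcfcaabbea')
  23 → (17, 'fabcgcfcaabbea')
  24 → (23, 'fcaabbea')
  25 → (16, 'ffabcgcfcaabbea')
  26 → (15, 'fffabcgcfcaabbea')
  27 → (0, 'fgedbeabcdagebbfffabcgcfcaabbea')
  28 → (21, 'gcfcaabbea')
  29 → (11, 'gebbfffabcgcfcaabbea')
  30 → (1, 'gedbeabcdagebbfffabcgcfcaabbea')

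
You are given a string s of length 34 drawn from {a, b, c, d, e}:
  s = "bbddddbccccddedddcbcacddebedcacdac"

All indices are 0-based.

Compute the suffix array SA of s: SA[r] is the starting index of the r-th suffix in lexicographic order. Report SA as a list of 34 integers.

sorted suffixes:
  #0 SA[0]=32  'ac'
  #1 SA[1]=29  'acdac'
  #2 SA[2]=20  'acddebedcacdac'
  #3 SA[3]=0  'bbddddbccccddedddcbcacddebedcacdac'
  #4 SA[4]=18  'bcacddebedcacdac'
  #5 SA[5]=6  'bccccddedddcbcacddebedcacdac'
  #6 SA[6]=1  'bddddbccccddedddcbcacddebedcacdac'
  #7 SA[7]=25  'bedcacdac'
  #8 SA[8]=33  'c'
  #9 SA[9]=28  'cacdac'
  #10 SA[10]=19  'cacddebedcacdac'
  #11 SA[11]=17  'cbcacddebedcacdac'
  #12 SA[12]=7  'ccccddedddcbcacddebedcacdac'
  #13 SA[13]=8  'cccddedddcbcacddebedcacdac'
  #14 SA[14]=9  'ccddedddcbcacddebedcacdac'
  #15 SA[15]=30  'cdac'
  #16 SA[16]=21  'cddebedcacdac'
  #17 SA[17]=10  'cddedddcbcacddebedcacdac'
  #18 SA[18]=31  'dac'
  #19 SA[19]=5  'dbccccddedddcbcacddebedcacdac'
  #20 SA[20]=27  'dcacdac'
  #21 SA[21]=16  'dcbcacddebedcacdac'
  #22 SA[22]=4  'ddbccccddedddcbcacddebedcacdac'
  #23 SA[23]=15  'ddcbcacddebedcacdac'
  #24 SA[24]=3  'dddbccccddedddcbcacddebedcacdac'
  #25 SA[25]=14  'dddcbcacddebedcacdac'
  #26 SA[26]=2  'ddddbccccddedddcbcacddebedcacdac'
  #27 SA[27]=22  'ddebedcacdac'
  #28 SA[28]=11  'ddedddcbcacddebedcacdac'
  #29 SA[29]=23  'debedcacdac'
  #30 SA[30]=12  'dedddcbcacddebedcacdac'
  #31 SA[31]=24  'ebedcacdac'
  #32 SA[32]=26  'edcacdac'
  #33 SA[33]=13  'edddcbcacddebedcacdac'

[32, 29, 20, 0, 18, 6, 1, 25, 33, 28, 19, 17, 7, 8, 9, 30, 21, 10, 31, 5, 27, 16, 4, 15, 3, 14, 2, 22, 11, 23, 12, 24, 26, 13]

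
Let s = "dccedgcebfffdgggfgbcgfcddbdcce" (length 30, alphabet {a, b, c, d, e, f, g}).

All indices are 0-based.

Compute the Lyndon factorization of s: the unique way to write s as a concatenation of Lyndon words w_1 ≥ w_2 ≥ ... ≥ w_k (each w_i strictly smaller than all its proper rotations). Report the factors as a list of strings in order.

["d", "ccedgce", "bfffdgggfg", "bcgfcddbdcce"]

emit factor 1: 'd' (i=0, period=1)
emit factor 2: 'ccedgce' (i=1, period=7)
emit factor 3: 'bfffdgggfg' (i=8, period=10)
emit factor 4: 'bcgfcddbdcce' (i=18, period=12)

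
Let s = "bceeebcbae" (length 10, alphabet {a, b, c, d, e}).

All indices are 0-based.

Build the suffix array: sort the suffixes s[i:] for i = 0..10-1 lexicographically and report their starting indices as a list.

rank→(start, suffix):
  0 → (8, 'ae')
  1 → (7, 'bae')
  2 → (5, 'bcbae')
  3 → (0, 'bceeebcbae')
  4 → (6, 'cbae')
  5 → (1, 'ceeebcbae')
  6 → (9, 'e')
  7 → (4, 'ebcbae')
  8 → (3, 'eebcbae')
  9 → (2, 'eeebcbae')

[8, 7, 5, 0, 6, 1, 9, 4, 3, 2]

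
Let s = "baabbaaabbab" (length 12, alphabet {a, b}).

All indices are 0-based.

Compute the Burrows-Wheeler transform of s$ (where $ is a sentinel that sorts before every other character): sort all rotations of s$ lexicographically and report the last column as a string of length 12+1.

rank  rotation       last
    0  $baabbaaabbab  b
    1  aaabbab$baabb  b
    2  aabbaaabbab$b  b
    3  aabbab$baabba  a
    4  ab$baabbaaabb  b
    5  abbaaabbab$ba  a
    6  abbab$baabbaa  a
    7  b$baabbaaabba  a
    8  baaabbab$baab  b
    9  baabbaaabbab$  $
   10  bab$baabbaaab  b
   11  bbaaabbab$baa  a
   12  bbab$baabbaaa  a

bbbabaaab$baa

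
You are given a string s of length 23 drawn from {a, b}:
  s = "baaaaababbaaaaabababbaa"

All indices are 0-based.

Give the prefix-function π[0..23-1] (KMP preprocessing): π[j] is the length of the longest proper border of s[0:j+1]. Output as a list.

π[0] = 0
j=1 s[j]='a': π[1]=0 (border '')
j=2 s[j]='a': π[2]=0 (border '')
j=3 s[j]='a': π[3]=0 (border '')
j=4 s[j]='a': π[4]=0 (border '')
j=5 s[j]='a': π[5]=0 (border '')
j=6 s[j]='b': π[6]=1 (border 'b')
j=7 s[j]='a': π[7]=2 (border 'ba')
j=8 s[j]='b': k: 2→0; π[8]=1 (border 'b')
j=9 s[j]='b': k: 1→0; π[9]=1 (border 'b')
j=10 s[j]='a': π[10]=2 (border 'ba')
j=11 s[j]='a': π[11]=3 (border 'baa')
j=12 s[j]='a': π[12]=4 (border 'baaa')
j=13 s[j]='a': π[13]=5 (border 'baaaa')
j=14 s[j]='a': π[14]=6 (border 'baaaaa')
j=15 s[j]='b': π[15]=7 (border 'baaaaab')
j=16 s[j]='a': π[16]=8 (border 'baaaaaba')
j=17 s[j]='b': π[17]=9 (border 'baaaaabab')
j=18 s[j]='a': k: 9→1; π[18]=2 (border 'ba')
j=19 s[j]='b': k: 2→0; π[19]=1 (border 'b')
j=20 s[j]='b': k: 1→0; π[20]=1 (border 'b')
j=21 s[j]='a': π[21]=2 (border 'ba')
j=22 s[j]='a': π[22]=3 (border 'baa')

[0, 0, 0, 0, 0, 0, 1, 2, 1, 1, 2, 3, 4, 5, 6, 7, 8, 9, 2, 1, 1, 2, 3]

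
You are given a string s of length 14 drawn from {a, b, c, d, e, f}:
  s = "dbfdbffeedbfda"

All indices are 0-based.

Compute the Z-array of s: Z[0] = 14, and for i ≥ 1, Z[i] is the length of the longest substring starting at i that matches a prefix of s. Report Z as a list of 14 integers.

Z[0]=14
i=1: fresh scan; Z[1]=0
i=2: fresh scan; Z[2]=0
i=3: fresh scan; Z[3]=3 scan→box=[3,6)
i=4: min(r-i=2, Z[1]=0)=0; Z[4]=0
i=5: min(r-i=1, Z[2]=0)=0; Z[5]=0
i=6: fresh scan; Z[6]=0
i=7: fresh scan; Z[7]=0
i=8: fresh scan; Z[8]=0
i=9: fresh scan; Z[9]=4 scan→box=[9,13)
i=10: min(r-i=3, Z[1]=0)=0; Z[10]=0
i=11: min(r-i=2, Z[2]=0)=0; Z[11]=0
i=12: min(r-i=1, Z[3]=3)=1; Z[12]=1
i=13: fresh scan; Z[13]=0

[14, 0, 0, 3, 0, 0, 0, 0, 0, 4, 0, 0, 1, 0]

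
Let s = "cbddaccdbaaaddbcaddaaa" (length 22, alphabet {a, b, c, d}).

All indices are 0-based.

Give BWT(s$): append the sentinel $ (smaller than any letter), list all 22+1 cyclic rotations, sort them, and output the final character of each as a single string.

rank  rotation                 last
    0  $cbddaccdbaaaddbcaddaaa  a
    1  a$cbddaccdbaaaddbcaddaa  a
    2  aa$cbddaccdbaaaddbcadda  a
    3  aaa$cbddaccdbaaaddbcadd  d
    4  aaaddbcaddaaa$cbddaccdb  b
    5  aaddbcaddaaa$cbddaccdba  a
    6  accdbaaaddbcaddaaa$cbdd  d
    7  addaaa$cbddaccdbaaaddbc  c
    8  addbcaddaaa$cbddaccdbaa  a
    9  baaaddbcaddaaa$cbddaccd  d
   10  bcaddaaa$cbddaccdbaaadd  d
   11  bddaccdbaaaddbcaddaaa$c  c
   12  caddaaa$cbddaccdbaaaddb  b
   13  cbddaccdbaaaddbcaddaaa$  $
   14  ccdbaaaddbcaddaaa$cbdda  a
   15  cdbaaaddbcaddaaa$cbddac  c
   16  daaa$cbddaccdbaaaddbcad  d
   17  daccdbaaaddbcaddaaa$cbd  d
   18  dbaaaddbcaddaaa$cbddacc  c
   19  dbcaddaaa$cbddaccdbaaad  d
   20  ddaaa$cbddaccdbaaaddbca  a
   21  ddaccdbaaaddbcaddaaa$cb  b
   22  ddbcaddaaa$cbddaccdbaaa  a

aaadbadcaddcb$acddcdaba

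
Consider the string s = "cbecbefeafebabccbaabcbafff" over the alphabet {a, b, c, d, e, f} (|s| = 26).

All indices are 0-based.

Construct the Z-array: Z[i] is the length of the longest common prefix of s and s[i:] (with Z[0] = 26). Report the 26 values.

[26, 0, 0, 3, 0, 0, 0, 0, 0, 0, 0, 0, 0, 0, 1, 2, 0, 0, 0, 0, 2, 0, 0, 0, 0, 0]

Z[0]=26
i=1: outside box; Z[1]=0
i=2: outside box; Z[2]=0
i=3: outside box; Z[3]=3 extend→box=[3,6)
i=4: min(r-i=2, Z[1]=0)=0; Z[4]=0
i=5: min(r-i=1, Z[2]=0)=0; Z[5]=0
i=6: outside box; Z[6]=0
i=7: outside box; Z[7]=0
i=8: outside box; Z[8]=0
i=9: outside box; Z[9]=0
i=10: outside box; Z[10]=0
i=11: outside box; Z[11]=0
i=12: outside box; Z[12]=0
i=13: outside box; Z[13]=0
i=14: outside box; Z[14]=1 extend→box=[14,15)
i=15: outside box; Z[15]=2 extend→box=[15,17)
i=16: min(r-i=1, Z[1]=0)=0; Z[16]=0
i=17: outside box; Z[17]=0
i=18: outside box; Z[18]=0
i=19: outside box; Z[19]=0
i=20: outside box; Z[20]=2 extend→box=[20,22)
i=21: min(r-i=1, Z[1]=0)=0; Z[21]=0
i=22: outside box; Z[22]=0
i=23: outside box; Z[23]=0
i=24: outside box; Z[24]=0
i=25: outside box; Z[25]=0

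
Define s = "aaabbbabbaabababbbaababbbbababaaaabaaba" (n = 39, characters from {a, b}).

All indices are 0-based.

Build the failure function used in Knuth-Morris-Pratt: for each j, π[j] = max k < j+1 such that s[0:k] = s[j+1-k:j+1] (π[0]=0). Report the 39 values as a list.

π[0] = 0
j=1 s[j]='a': π[1]=1 (border 'a')
j=2 s[j]='a': π[2]=2 (border 'aa')
j=3 s[j]='b': k: 2→1→0; π[3]=0 (border '')
j=4 s[j]='b': π[4]=0 (border '')
j=5 s[j]='b': π[5]=0 (border '')
j=6 s[j]='a': π[6]=1 (border 'a')
j=7 s[j]='b': k: 1→0; π[7]=0 (border '')
j=8 s[j]='b': π[8]=0 (border '')
j=9 s[j]='a': π[9]=1 (border 'a')
j=10 s[j]='a': π[10]=2 (border 'aa')
j=11 s[j]='b': k: 2→1→0; π[11]=0 (border '')
j=12 s[j]='a': π[12]=1 (border 'a')
j=13 s[j]='b': k: 1→0; π[13]=0 (border '')
j=14 s[j]='a': π[14]=1 (border 'a')
j=15 s[j]='b': k: 1→0; π[15]=0 (border '')
j=16 s[j]='b': π[16]=0 (border '')
j=17 s[j]='b': π[17]=0 (border '')
j=18 s[j]='a': π[18]=1 (border 'a')
j=19 s[j]='a': π[19]=2 (border 'aa')
j=20 s[j]='b': k: 2→1→0; π[20]=0 (border '')
j=21 s[j]='a': π[21]=1 (border 'a')
j=22 s[j]='b': k: 1→0; π[22]=0 (border '')
j=23 s[j]='b': π[23]=0 (border '')
j=24 s[j]='b': π[24]=0 (border '')
j=25 s[j]='b': π[25]=0 (border '')
j=26 s[j]='a': π[26]=1 (border 'a')
j=27 s[j]='b': k: 1→0; π[27]=0 (border '')
j=28 s[j]='a': π[28]=1 (border 'a')
j=29 s[j]='b': k: 1→0; π[29]=0 (border '')
j=30 s[j]='a': π[30]=1 (border 'a')
j=31 s[j]='a': π[31]=2 (border 'aa')
j=32 s[j]='a': π[32]=3 (border 'aaa')
j=33 s[j]='a': k: 3→2; π[33]=3 (border 'aaa')
j=34 s[j]='b': π[34]=4 (border 'aaab')
j=35 s[j]='a': k: 4→0; π[35]=1 (border 'a')
j=36 s[j]='a': π[36]=2 (border 'aa')
j=37 s[j]='b': k: 2→1→0; π[37]=0 (border '')
j=38 s[j]='a': π[38]=1 (border 'a')

[0, 1, 2, 0, 0, 0, 1, 0, 0, 1, 2, 0, 1, 0, 1, 0, 0, 0, 1, 2, 0, 1, 0, 0, 0, 0, 1, 0, 1, 0, 1, 2, 3, 3, 4, 1, 2, 0, 1]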